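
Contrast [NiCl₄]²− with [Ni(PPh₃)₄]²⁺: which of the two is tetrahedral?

[NiCl₄]²−

For [NiCl₄]²−: Ligand charges: each chloride is −1. With an overall charge of −2 the nickel centre must be in the +2 oxidation state. Nickel is a group-10 element; Ni(II) is therefore d⁸. Chloride is a weak-field ligand. With weak-field ligands the CFSE gain from square planar is small, so a 3d d⁸ ion takes the sterically preferred tetrahedral geometry. → tetrahedral.
For [Ni(PPh₃)₄]²⁺: Ligand charges: triphenylphosphine is neutral. With an overall charge of +2 the nickel centre must be in the +2 oxidation state. Nickel is a group-10 element; Ni(II) is therefore d⁸. Triphenylphosphine is a strong-field ligand (high in the spectrochemical series). A 3d d⁸ ion with strong-field ligands gains enough CFSE to favour square planar over tetrahedral. → square planar.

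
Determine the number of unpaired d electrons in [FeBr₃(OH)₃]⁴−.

4

Summing ligand charges against the −4 overall charge gives an oxidation state of +2 for iron.
Iron is a group-8 element; Fe(II) is therefore d⁶.
The spin state decides the count: Bromide and hydroxide are weak-field ligands for a first-row metal, so the complex is high-spin.
An octahedral high-spin d⁶ ion is t₂g⁴e_g², giving 4 unpaired electrons.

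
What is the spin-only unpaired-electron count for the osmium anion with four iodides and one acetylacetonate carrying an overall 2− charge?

1

Each iodide is −1; each acetylacetonate is −1; balancing the −2 overall charge requires Os(III).
Osmium is a group-8 element; Os(III) is therefore d⁵.
Counting donor atoms: 4×iodide (monodentate) → 4 donors; 1×acetylacetonate (bidentate) → 2 donors. Coordination number = 6.
The spin state decides the count: a 5d ion has a large Δₒ and is invariably low-spin.
An octahedral low-spin d⁵ ion is t₂g⁵e_g⁰, giving 1 unpaired electron.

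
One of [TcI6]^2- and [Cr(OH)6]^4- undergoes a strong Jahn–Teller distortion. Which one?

[TcI6]^2-: Each iodide is −1; balancing the −2 overall charge requires Tc(IV). Group 7 minus oxidation state 4 gives a d³ configuration. The d³ configuration leaves the e_g set evenly filled (or empty) — no strong Jahn–Teller driving force.
[Cr(OH)6]^4-: Ligand charges: each hydroxide is −1. With an overall charge of −4 the chromium centre must be in the +2 oxidation state. Chromium is a group-6 element; Cr(II) is therefore d⁴. Hydroxide is a weak-field ligand for a first-row metal, so the complex is high-spin. The t₂g³e_g¹ (high-spin) configuration has an unevenly filled e_g set; the Jahn–Teller theorem predicts a tetragonal distortion (typically axial elongation) to lift the degeneracy.

[Cr(OH)6]^4-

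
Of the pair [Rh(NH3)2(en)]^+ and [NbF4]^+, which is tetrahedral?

For [Rh(NH3)2(en)]^+: Ammonia is neutral; ethylenediamine is neutral; balancing the +1 overall charge requires Rh(I). Rhodium is a group-9 element; Rh(I) is therefore d⁸. A 4d d⁸ ion has a large crystal-field splitting; square planar leaves the high-energy d_{x²−y²} orbital empty and maximises CFSE. → square planar.
For [NbF4]^+: Summing ligand charges against the +1 overall charge gives an oxidation state of +5 for niobium. Group 5 minus oxidation state 5 gives a d⁰ configuration. A d⁰ ion has no crystal-field stabilisation preference between square planar and tetrahedral, so four ligands adopt the sterically favoured tetrahedral geometry. → tetrahedral.

[NbF4]^+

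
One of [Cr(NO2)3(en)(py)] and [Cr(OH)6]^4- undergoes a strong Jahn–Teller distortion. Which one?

[Cr(OH)6]^4-

[Cr(NO2)3(en)(py)]: Ligand charges: each nitro (N-bound nitrite) is −1; ethylenediamine is neutral; pyridine is neutral. With an overall charge of 0 the chromium centre must be in the +3 oxidation state. Group 6 minus oxidation state 3 gives a d³ configuration. The d³ configuration leaves the e_g set evenly filled (or empty) — no strong Jahn–Teller driving force.
[Cr(OH)6]^4-: Each hydroxide is −1; balancing the −4 overall charge requires Cr(II). Cr sits in group 6, so the d-electron count is 6 − 2 = 4. Hydroxide is a weak-field ligand for a first-row metal, so the complex is high-spin. The t₂g³e_g¹ (high-spin) configuration has an unevenly filled e_g set; the Jahn–Teller theorem predicts a tetragonal distortion (typically axial elongation) to lift the degeneracy.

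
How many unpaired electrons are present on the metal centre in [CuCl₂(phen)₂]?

1

Each chloride is −1; 1,10-phenanthroline is neutral; balancing the 0 overall charge requires Cu(II).
Copper is a group-11 element; Cu(II) is therefore d⁹.
Counting donor atoms: 2×chloride (monodentate) → 2 donors; 2×1,10-phenanthroline (bidentate) → 4 donors. Coordination number = 6.
In an octahedral field the d⁹ configuration is t₂g⁶e_g³ (only one arrangement possible), giving 1 unpaired electron.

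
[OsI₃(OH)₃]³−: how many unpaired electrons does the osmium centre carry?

Each iodide is −1; each hydroxide is −1; balancing the −3 overall charge requires Os(III).
Group 8 minus oxidation state 3 gives a d⁵ configuration.
The spin state decides the count: a 5d ion has a large Δₒ and is invariably low-spin.
An octahedral low-spin d⁵ ion is t₂g⁵e_g⁰, giving 1 unpaired electron.

1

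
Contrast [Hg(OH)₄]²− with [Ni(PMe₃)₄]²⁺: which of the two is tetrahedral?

For [Hg(OH)₄]²−: Ligand charges: each hydroxide is −1. With an overall charge of −2 the mercury centre must be in the +2 oxidation state. Group 12 minus oxidation state 2 gives a d¹⁰ configuration. A d¹⁰ ion has no crystal-field stabilisation preference between square planar and tetrahedral, so four ligands adopt the sterically favoured tetrahedral geometry. → tetrahedral.
For [Ni(PMe₃)₄]²⁺: Ligand charges: trimethylphosphine is neutral. With an overall charge of +2 the nickel centre must be in the +2 oxidation state. Group 10 minus oxidation state 2 gives a d⁸ configuration. Trimethylphosphine is a strong-field ligand (high in the spectrochemical series). A 3d d⁸ ion with strong-field ligands gains enough CFSE to favour square planar over tetrahedral. → square planar.

[Hg(OH)₄]²−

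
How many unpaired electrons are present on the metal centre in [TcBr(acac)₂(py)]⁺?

Ligand charges: each bromide is −1; each acetylacetonate is −1; pyridine is neutral. With an overall charge of +1 the technetium centre must be in the +4 oxidation state.
Group 7 minus oxidation state 4 gives a d³ configuration.
Counting donor atoms: 1×bromide (monodentate) → 1 donor; 2×acetylacetonate (bidentate) → 4 donors; 1×pyridine (monodentate) → 1 donor. Coordination number = 6.
In an octahedral field the d³ configuration is t₂g³e_g⁰ (only one arrangement possible), giving 3 unpaired electrons.

3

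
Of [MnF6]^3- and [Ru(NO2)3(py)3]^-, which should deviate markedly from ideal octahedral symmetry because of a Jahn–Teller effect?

[MnF6]^3-

[MnF6]^3-: Ligand charges: each fluoride is −1. With an overall charge of −3 the manganese centre must be in the +3 oxidation state. Manganese is a group-7 element; Mn(III) is therefore d⁴. Fluoride is a weak-field ligand for a first-row metal, so the complex is high-spin. The t₂g³e_g¹ (high-spin) configuration has an unevenly filled e_g set; the Jahn–Teller theorem predicts a tetragonal distortion (typically axial elongation) to lift the degeneracy.
[Ru(NO2)3(py)3]^-: Each nitro (N-bound nitrite) is −1; pyridine is neutral; balancing the −1 overall charge requires Ru(II). Ruthenium is a group-8 element; Ru(II) is therefore d⁶. A 4d ion has a large Δₒ and is invariably low-spin. The d⁶ configuration leaves the e_g set evenly filled (or empty) — no strong Jahn–Teller driving force.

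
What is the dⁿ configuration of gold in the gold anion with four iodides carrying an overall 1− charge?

d8

Summing ligand charges against the −1 overall charge gives an oxidation state of +3 for gold.
Gold is a group-11 element; Au(III) is therefore d⁸.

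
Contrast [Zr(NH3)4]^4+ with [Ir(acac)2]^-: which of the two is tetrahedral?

[Zr(NH3)4]^4+

For [Zr(NH3)4]^4+: Ligand charges: ammonia is neutral. With an overall charge of +4 the zirconium centre must be in the +4 oxidation state. Zirconium is a group-4 element; Zr(IV) is therefore d⁰. A d⁰ ion has no crystal-field stabilisation preference between square planar and tetrahedral, so four ligands adopt the sterically favoured tetrahedral geometry. → tetrahedral.
For [Ir(acac)2]^-: Each acetylacetonate is −1; balancing the −1 overall charge requires Ir(I). Group 9 minus oxidation state 1 gives a d⁸ configuration. A 5d d⁸ ion has a large crystal-field splitting; square planar leaves the high-energy d_{x²−y²} orbital empty and maximises CFSE. → square planar.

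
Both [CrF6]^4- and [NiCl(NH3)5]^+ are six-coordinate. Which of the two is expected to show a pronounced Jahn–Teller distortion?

[CrF6]^4-

[CrF6]^4-: Each fluoride is −1; balancing the −4 overall charge requires Cr(II). Cr sits in group 6, so the d-electron count is 6 − 2 = 4. Fluoride is a weak-field ligand for a first-row metal, so the complex is high-spin. The t₂g³e_g¹ (high-spin) configuration has an unevenly filled e_g set; the Jahn–Teller theorem predicts a tetragonal distortion (typically axial elongation) to lift the degeneracy.
[NiCl(NH3)5]^+: Ligand charges: each chloride is −1; ammonia is neutral. With an overall charge of +1 the nickel centre must be in the +2 oxidation state. Nickel is a group-10 element; Ni(II) is therefore d⁸. The d⁸ configuration leaves the e_g set evenly filled (or empty) — no strong Jahn–Teller driving force.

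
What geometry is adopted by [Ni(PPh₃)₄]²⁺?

Triphenylphosphine is neutral; balancing the +2 overall charge requires Ni(II).
Ni sits in group 10, so the d-electron count is 10 − 2 = 8.
With 4 monodentate ligands the coordination number is 4.
Triphenylphosphine is a strong-field ligand (high in the spectrochemical series).
A 3d d⁸ ion with strong-field ligands gains enough CFSE to favour square planar over tetrahedral.

square planar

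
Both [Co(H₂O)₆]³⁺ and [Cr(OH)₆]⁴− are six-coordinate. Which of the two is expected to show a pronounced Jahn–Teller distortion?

[Cr(OH)₆]⁴−

[Co(H₂O)₆]³⁺: Water is neutral; balancing the +3 overall charge requires Co(III). Group 9 minus oxidation state 3 gives a d⁶ configuration. Co(III) has an exceptionally large octahedral splitting and is low-spin with essentially every ligand except fluoride. The d⁶ configuration leaves the e_g set evenly filled (or empty) — no strong Jahn–Teller driving force.
[Cr(OH)₆]⁴−: Summing ligand charges against the −4 overall charge gives an oxidation state of +2 for chromium. Chromium is a group-6 element; Cr(II) is therefore d⁴. Hydroxide is a weak-field ligand for a first-row metal, so the complex is high-spin. The t₂g³e_g¹ (high-spin) configuration has an unevenly filled e_g set; the Jahn–Teller theorem predicts a tetragonal distortion (typically axial elongation) to lift the degeneracy.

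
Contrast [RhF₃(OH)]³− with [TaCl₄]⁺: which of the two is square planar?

[RhF₃(OH)]³−

For [RhF₃(OH)]³−: Ligand charges: each fluoride is −1; each hydroxide is −1. With an overall charge of −3 the rhodium centre must be in the +1 oxidation state. Rh sits in group 9, so the d-electron count is 9 − 1 = 8. A 4d d⁸ ion has a large crystal-field splitting; square planar leaves the high-energy d_{x²−y²} orbital empty and maximises CFSE. → square planar.
For [TaCl₄]⁺: Ligand charges: each chloride is −1. With an overall charge of +1 the tantalum centre must be in the +5 oxidation state. Group 5 minus oxidation state 5 gives a d⁰ configuration. A d⁰ ion has no crystal-field stabilisation preference between square planar and tetrahedral, so four ligands adopt the sterically favoured tetrahedral geometry. → tetrahedral.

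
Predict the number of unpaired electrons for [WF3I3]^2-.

2 unpaired electrons

Each fluoride is −1; each iodide is −1; balancing the −2 overall charge requires W(IV).
Group 6 minus oxidation state 4 gives a d² configuration.
In an octahedral field the d² configuration is t₂g²e_g⁰ (only one arrangement possible), giving 2 unpaired electrons.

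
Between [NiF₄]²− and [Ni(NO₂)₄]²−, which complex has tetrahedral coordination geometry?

[NiF₄]²−

For [NiF₄]²−: Each fluoride is −1; balancing the −2 overall charge requires Ni(II). Group 10 minus oxidation state 2 gives a d⁸ configuration. Fluoride is a weak-field ligand. With weak-field ligands the CFSE gain from square planar is small, so a 3d d⁸ ion takes the sterically preferred tetrahedral geometry. → tetrahedral.
For [Ni(NO₂)₄]²−: Summing ligand charges against the −2 overall charge gives an oxidation state of +2 for nickel. Ni sits in group 10, so the d-electron count is 10 − 2 = 8. Nitro (N-bound nitrite) is a strong-field ligand (high in the spectrochemical series). A 3d d⁸ ion with strong-field ligands gains enough CFSE to favour square planar over tetrahedral. → square planar.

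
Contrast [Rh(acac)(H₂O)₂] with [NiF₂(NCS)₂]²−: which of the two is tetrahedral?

For [Rh(acac)(H₂O)₂]: Summing ligand charges against the 0 overall charge gives an oxidation state of +1 for rhodium. Rh sits in group 9, so the d-electron count is 9 − 1 = 8. A 4d d⁸ ion has a large crystal-field splitting; square planar leaves the high-energy d_{x²−y²} orbital empty and maximises CFSE. → square planar.
For [NiF₂(NCS)₂]²−: Ligand charges: each fluoride is −1; each isothiocyanate is −1. With an overall charge of −2 the nickel centre must be in the +2 oxidation state. Nickel is a group-10 element; Ni(II) is therefore d⁸. Fluoride and isothiocyanate are weak-field ligands. With weak-field ligands the CFSE gain from square planar is small, so a 3d d⁸ ion takes the sterically preferred tetrahedral geometry. → tetrahedral.

[NiF₂(NCS)₂]²−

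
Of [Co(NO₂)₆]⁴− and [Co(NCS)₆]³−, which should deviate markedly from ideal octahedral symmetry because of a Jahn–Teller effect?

[Co(NO₂)₆]⁴−

[Co(NO₂)₆]⁴−: Each nitro (N-bound nitrite) is −1; balancing the −4 overall charge requires Co(II). Cobalt is a group-9 element; Co(II) is therefore d⁷. Nitro (N-bound nitrite) is a strong-field ligand (high in the spectrochemical series) for a first-row metal, so the complex is low-spin. The t₂g⁶e_g¹ (low-spin) configuration has an unevenly filled e_g set; the Jahn–Teller theorem predicts a tetragonal distortion (typically axial elongation) to lift the degeneracy.
[Co(NCS)₆]³−: Summing ligand charges against the −3 overall charge gives an oxidation state of +3 for cobalt. Co sits in group 9, so the d-electron count is 9 − 3 = 6. Co(III) has an exceptionally large octahedral splitting and is low-spin with essentially every ligand except fluoride. The d⁶ configuration leaves the e_g set evenly filled (or empty) — no strong Jahn–Teller driving force.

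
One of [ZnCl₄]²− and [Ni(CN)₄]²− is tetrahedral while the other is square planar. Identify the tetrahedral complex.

For [ZnCl₄]²−: Ligand charges: each chloride is −1. With an overall charge of −2 the zinc centre must be in the +2 oxidation state. Zn sits in group 12, so the d-electron count is 12 − 2 = 10. A d¹⁰ ion has no crystal-field stabilisation preference between square planar and tetrahedral, so four ligands adopt the sterically favoured tetrahedral geometry. → tetrahedral.
For [Ni(CN)₄]²−: Each cyanide is −1; balancing the −2 overall charge requires Ni(II). Group 10 minus oxidation state 2 gives a d⁸ configuration. Cyanide is a strong-field ligand (high in the spectrochemical series). A 3d d⁸ ion with strong-field ligands gains enough CFSE to favour square planar over tetrahedral. → square planar.

[ZnCl₄]²−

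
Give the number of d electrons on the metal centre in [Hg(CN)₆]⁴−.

d10

Ligand charges: each cyanide is −1. With an overall charge of −4 the mercury centre must be in the +2 oxidation state.
Mercury is a group-12 element; Hg(II) is therefore d¹⁰.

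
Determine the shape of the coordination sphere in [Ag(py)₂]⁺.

linear

Summing ligand charges against the +1 overall charge gives an oxidation state of +1 for silver.
Ag sits in group 11, so the d-electron count is 11 − 1 = 10.
With 2 monodentate ligands the coordination number is 2.
A d¹⁰ ion with only two ligands adopts a linear arrangement (sp hybridisation; no CFSE preference).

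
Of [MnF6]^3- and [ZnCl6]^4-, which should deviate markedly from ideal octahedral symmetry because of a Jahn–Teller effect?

[MnF6]^3-

[MnF6]^3-: Summing ligand charges against the −3 overall charge gives an oxidation state of +3 for manganese. Group 7 minus oxidation state 3 gives a d⁴ configuration. Fluoride is a weak-field ligand for a first-row metal, so the complex is high-spin. The t₂g³e_g¹ (high-spin) configuration has an unevenly filled e_g set; the Jahn–Teller theorem predicts a tetragonal distortion (typically axial elongation) to lift the degeneracy.
[ZnCl6]^4-: Summing ligand charges against the −4 overall charge gives an oxidation state of +2 for zinc. Zinc is a group-12 element; Zn(II) is therefore d¹⁰. The d¹⁰ configuration leaves the e_g set evenly filled (or empty) — no strong Jahn–Teller driving force.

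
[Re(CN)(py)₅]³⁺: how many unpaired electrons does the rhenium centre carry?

Summing ligand charges against the +3 overall charge gives an oxidation state of +4 for rhenium.
Re sits in group 7, so the d-electron count is 7 − 4 = 3.
In an octahedral field the d³ configuration is t₂g³e_g⁰ (only one arrangement possible), giving 3 unpaired electrons.

3 unpaired electrons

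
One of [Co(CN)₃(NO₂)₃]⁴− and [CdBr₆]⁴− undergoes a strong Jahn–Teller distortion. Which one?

[Co(CN)₃(NO₂)₃]⁴−: Each cyanide is −1; each nitro (N-bound nitrite) is −1; balancing the −4 overall charge requires Co(II). Cobalt is a group-9 element; Co(II) is therefore d⁷. Cyanide and nitro (N-bound nitrite) are strong-field ligands (high in the spectrochemical series) for a first-row metal, so the complex is low-spin. The t₂g⁶e_g¹ (low-spin) configuration has an unevenly filled e_g set; the Jahn–Teller theorem predicts a tetragonal distortion (typically axial elongation) to lift the degeneracy.
[CdBr₆]⁴−: Ligand charges: each bromide is −1. With an overall charge of −4 the cadmium centre must be in the +2 oxidation state. Group 12 minus oxidation state 2 gives a d¹⁰ configuration. The d¹⁰ configuration leaves the e_g set evenly filled (or empty) — no strong Jahn–Teller driving force.

[Co(CN)₃(NO₂)₃]⁴−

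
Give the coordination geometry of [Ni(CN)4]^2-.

Each cyanide is −1; balancing the −2 overall charge requires Ni(II).
Nickel is a group-10 element; Ni(II) is therefore d⁸.
With 4 monodentate ligands the coordination number is 4.
Cyanide is a strong-field ligand (high in the spectrochemical series).
A 3d d⁸ ion with strong-field ligands gains enough CFSE to favour square planar over tetrahedral.

square planar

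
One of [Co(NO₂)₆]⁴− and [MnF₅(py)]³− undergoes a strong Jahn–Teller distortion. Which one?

[Co(NO₂)₆]⁴−

[Co(NO₂)₆]⁴−: Summing ligand charges against the −4 overall charge gives an oxidation state of +2 for cobalt. Co sits in group 9, so the d-electron count is 9 − 2 = 7. Nitro (N-bound nitrite) is a strong-field ligand (high in the spectrochemical series) for a first-row metal, so the complex is low-spin. The t₂g⁶e_g¹ (low-spin) configuration has an unevenly filled e_g set; the Jahn–Teller theorem predicts a tetragonal distortion (typically axial elongation) to lift the degeneracy.
[MnF₅(py)]³−: Summing ligand charges against the −3 overall charge gives an oxidation state of +2 for manganese. Group 7 minus oxidation state 2 gives a d⁵ configuration. Fluoride is a weak-field ligand for a first-row metal, so the complex is high-spin. The d⁵ configuration leaves the e_g set evenly filled (or empty) — no strong Jahn–Teller driving force.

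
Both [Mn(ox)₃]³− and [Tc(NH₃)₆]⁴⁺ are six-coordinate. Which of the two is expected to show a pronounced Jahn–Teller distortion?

[Mn(ox)₃]³−

[Mn(ox)₃]³−: Each oxalate is −2; balancing the −3 overall charge requires Mn(III). Group 7 minus oxidation state 3 gives a d⁴ configuration. Oxalate is a weak-field ligand for a first-row metal, so the complex is high-spin. The t₂g³e_g¹ (high-spin) configuration has an unevenly filled e_g set; the Jahn–Teller theorem predicts a tetragonal distortion (typically axial elongation) to lift the degeneracy.
[Tc(NH₃)₆]⁴⁺: Ammonia is neutral; balancing the +4 overall charge requires Tc(IV). Group 7 minus oxidation state 4 gives a d³ configuration. The d³ configuration leaves the e_g set evenly filled (or empty) — no strong Jahn–Teller driving force.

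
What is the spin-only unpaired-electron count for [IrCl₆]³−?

0 unpaired electrons

Summing ligand charges against the −3 overall charge gives an oxidation state of +3 for iridium.
Ir sits in group 9, so the d-electron count is 9 − 3 = 6.
The spin state decides the count: a 5d ion has a large Δₒ and is invariably low-spin.
An octahedral low-spin d⁶ ion is t₂g⁶e_g⁰, giving 0 unpaired electrons.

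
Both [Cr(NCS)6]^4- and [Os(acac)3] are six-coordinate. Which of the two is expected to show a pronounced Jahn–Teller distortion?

[Cr(NCS)6]^4-

[Cr(NCS)6]^4-: Summing ligand charges against the −4 overall charge gives an oxidation state of +2 for chromium. Cr sits in group 6, so the d-electron count is 6 − 2 = 4. Isothiocyanate is a weak-field ligand for a first-row metal, so the complex is high-spin. The t₂g³e_g¹ (high-spin) configuration has an unevenly filled e_g set; the Jahn–Teller theorem predicts a tetragonal distortion (typically axial elongation) to lift the degeneracy.
[Os(acac)3]: Each acetylacetonate is −1; balancing the 0 overall charge requires Os(III). Group 8 minus oxidation state 3 gives a d⁵ configuration. A 5d ion has a large Δₒ and is invariably low-spin. The d⁵ configuration leaves the e_g set evenly filled (or empty) — no strong Jahn–Teller driving force.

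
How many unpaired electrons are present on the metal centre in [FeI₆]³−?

Summing ligand charges against the −3 overall charge gives an oxidation state of +3 for iron.
Iron is a group-8 element; Fe(III) is therefore d⁵.
The spin state decides the count: Iodide is a weak-field ligand for a first-row metal, so the complex is high-spin.
An octahedral high-spin d⁵ ion is t₂g³e_g², giving 5 unpaired electrons.

5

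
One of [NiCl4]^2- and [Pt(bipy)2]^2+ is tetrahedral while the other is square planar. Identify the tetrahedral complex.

For [NiCl4]^2-: Each chloride is −1; balancing the −2 overall charge requires Ni(II). Ni sits in group 10, so the d-electron count is 10 − 2 = 8. Chloride is a weak-field ligand. With weak-field ligands the CFSE gain from square planar is small, so a 3d d⁸ ion takes the sterically preferred tetrahedral geometry. → tetrahedral.
For [Pt(bipy)2]^2+: 2,2′-bipyridine is neutral; balancing the +2 overall charge requires Pt(II). Platinum is a group-10 element; Pt(II) is therefore d⁸. A 5d d⁸ ion has a large crystal-field splitting; square planar leaves the high-energy d_{x²−y²} orbital empty and maximises CFSE. → square planar.

[NiCl4]^2-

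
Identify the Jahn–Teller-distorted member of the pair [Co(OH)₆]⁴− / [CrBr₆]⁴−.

[Co(OH)₆]⁴−: Summing ligand charges against the −4 overall charge gives an oxidation state of +2 for cobalt. Cobalt is a group-9 element; Co(II) is therefore d⁷. Hydroxide is a weak-field ligand for a first-row metal, so the complex is high-spin. The d⁷ configuration leaves the e_g set evenly filled (or empty) — no strong Jahn–Teller driving force.
[CrBr₆]⁴−: Each bromide is −1; balancing the −4 overall charge requires Cr(II). Group 6 minus oxidation state 2 gives a d⁴ configuration. Bromide is a weak-field ligand for a first-row metal, so the complex is high-spin. The t₂g³e_g¹ (high-spin) configuration has an unevenly filled e_g set; the Jahn–Teller theorem predicts a tetragonal distortion (typically axial elongation) to lift the degeneracy.

[CrBr₆]⁴−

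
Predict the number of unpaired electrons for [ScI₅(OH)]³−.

Each iodide is −1; each hydroxide is −1; balancing the −3 overall charge requires Sc(III).
Group 3 minus oxidation state 3 gives a d⁰ configuration.
In an octahedral field the d⁰ configuration is t₂g⁰e_g⁰, giving 0 unpaired electrons.

0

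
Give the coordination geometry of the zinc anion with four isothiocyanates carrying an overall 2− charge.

Summing ligand charges against the −2 overall charge gives an oxidation state of +2 for zinc.
Group 12 minus oxidation state 2 gives a d¹⁰ configuration.
Coordination number: 4.
A d¹⁰ ion has no crystal-field stabilisation preference between square planar and tetrahedral, so four ligands adopt the sterically favoured tetrahedral geometry.

tetrahedral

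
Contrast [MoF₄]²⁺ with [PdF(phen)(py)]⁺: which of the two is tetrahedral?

[MoF₄]²⁺

For [MoF₄]²⁺: Summing ligand charges against the +2 overall charge gives an oxidation state of +6 for molybdenum. Molybdenum is a group-6 element; Mo(VI) is therefore d⁰. A d⁰ ion has no crystal-field stabilisation preference between square planar and tetrahedral, so four ligands adopt the sterically favoured tetrahedral geometry. → tetrahedral.
For [PdF(phen)(py)]⁺: Ligand charges: each fluoride is −1; 1,10-phenanthroline is neutral; pyridine is neutral. With an overall charge of +1 the palladium centre must be in the +2 oxidation state. Group 10 minus oxidation state 2 gives a d⁸ configuration. A 4d d⁸ ion has a large crystal-field splitting; square planar leaves the high-energy d_{x²−y²} orbital empty and maximises CFSE. → square planar.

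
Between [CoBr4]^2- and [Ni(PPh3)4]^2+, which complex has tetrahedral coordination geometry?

For [CoBr4]^2-: Each bromide is −1; balancing the −2 overall charge requires Co(II). Cobalt is a group-9 element; Co(II) is therefore d⁷. For a high-spin 3d d⁷ ion with weak-field ligands the small Δₜ gives little square-planar CFSE advantage, so four ligands adopt the sterically favoured tetrahedral geometry. → tetrahedral.
For [Ni(PPh3)4]^2+: Ligand charges: triphenylphosphine is neutral. With an overall charge of +2 the nickel centre must be in the +2 oxidation state. Ni sits in group 10, so the d-electron count is 10 − 2 = 8. Triphenylphosphine is a strong-field ligand (high in the spectrochemical series). A 3d d⁸ ion with strong-field ligands gains enough CFSE to favour square planar over tetrahedral. → square planar.

[CoBr4]^2-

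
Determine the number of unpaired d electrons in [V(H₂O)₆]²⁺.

Water is neutral; balancing the +2 overall charge requires V(II).
Vanadium is a group-5 element; V(II) is therefore d³.
In an octahedral field the d³ configuration is t₂g³e_g⁰ (only one arrangement possible), giving 3 unpaired electrons.

3 unpaired electrons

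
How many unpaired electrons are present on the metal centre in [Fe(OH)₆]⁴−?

Summing ligand charges against the −4 overall charge gives an oxidation state of +2 for iron.
Iron is a group-8 element; Fe(II) is therefore d⁶.
The spin state decides the count: Hydroxide is a weak-field ligand for a first-row metal, so the complex is high-spin.
An octahedral high-spin d⁶ ion is t₂g⁴e_g², giving 4 unpaired electrons.

4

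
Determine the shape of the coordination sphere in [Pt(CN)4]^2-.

Each cyanide is −1; balancing the −2 overall charge requires Pt(II).
Group 10 minus oxidation state 2 gives a d⁸ configuration.
Coordination number: 4.
A 5d d⁸ ion has a large crystal-field splitting; square planar leaves the high-energy d_{x²−y²} orbital empty and maximises CFSE.

square planar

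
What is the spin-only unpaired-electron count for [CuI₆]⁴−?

Summing ligand charges against the −4 overall charge gives an oxidation state of +2 for copper.
Group 11 minus oxidation state 2 gives a d⁹ configuration.
In an octahedral field the d⁹ configuration is t₂g⁶e_g³ (only one arrangement possible), giving 1 unpaired electron.

1 unpaired electron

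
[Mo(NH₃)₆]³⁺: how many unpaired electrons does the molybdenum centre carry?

3

Summing ligand charges against the +3 overall charge gives an oxidation state of +3 for molybdenum.
Group 6 minus oxidation state 3 gives a d³ configuration.
In an octahedral field the d³ configuration is t₂g³e_g⁰ (only one arrangement possible), giving 3 unpaired electrons.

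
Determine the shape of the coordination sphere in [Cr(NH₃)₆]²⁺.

octahedral

Ammonia is neutral; balancing the +2 overall charge requires Cr(II).
Chromium is a group-6 element; Cr(II) is therefore d⁴.
Coordination number: 6.
Six donors around a single metal centre give an octahedral coordination sphere.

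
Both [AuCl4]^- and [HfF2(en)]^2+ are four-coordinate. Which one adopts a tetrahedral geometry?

For [AuCl4]^-: Summing ligand charges against the −1 overall charge gives an oxidation state of +3 for gold. Au sits in group 11, so the d-electron count is 11 − 3 = 8. A 5d d⁸ ion has a large crystal-field splitting; square planar leaves the high-energy d_{x²−y²} orbital empty and maximises CFSE. → square planar.
For [HfF2(en)]^2+: Summing ligand charges against the +2 overall charge gives an oxidation state of +4 for hafnium. Group 4 minus oxidation state 4 gives a d⁰ configuration. A d⁰ ion has no crystal-field stabilisation preference between square planar and tetrahedral, so four ligands adopt the sterically favoured tetrahedral geometry. → tetrahedral.

[HfF2(en)]^2+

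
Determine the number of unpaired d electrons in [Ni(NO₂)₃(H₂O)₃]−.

Summing ligand charges against the −1 overall charge gives an oxidation state of +2 for nickel.
Ni sits in group 10, so the d-electron count is 10 − 2 = 8.
In an octahedral field the d⁸ configuration is t₂g⁶e_g² (only one arrangement possible), giving 2 unpaired electrons.

2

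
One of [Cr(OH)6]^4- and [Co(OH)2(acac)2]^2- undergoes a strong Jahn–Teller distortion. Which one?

[Cr(OH)6]^4-: Summing ligand charges against the −4 overall charge gives an oxidation state of +2 for chromium. Group 6 minus oxidation state 2 gives a d⁴ configuration. Hydroxide is a weak-field ligand for a first-row metal, so the complex is high-spin. The t₂g³e_g¹ (high-spin) configuration has an unevenly filled e_g set; the Jahn–Teller theorem predicts a tetragonal distortion (typically axial elongation) to lift the degeneracy.
[Co(OH)2(acac)2]^2-: Summing ligand charges against the −2 overall charge gives an oxidation state of +2 for cobalt. Cobalt is a group-9 element; Co(II) is therefore d⁷. Acetylacetonate and hydroxide are weak-field ligands for a first-row metal, so the complex is high-spin. The d⁷ configuration leaves the e_g set evenly filled (or empty) — no strong Jahn–Teller driving force.

[Cr(OH)6]^4-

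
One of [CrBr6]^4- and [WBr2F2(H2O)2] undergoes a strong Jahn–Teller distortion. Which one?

[CrBr6]^4-: Each bromide is −1; balancing the −4 overall charge requires Cr(II). Cr sits in group 6, so the d-electron count is 6 − 2 = 4. Bromide is a weak-field ligand for a first-row metal, so the complex is high-spin. The t₂g³e_g¹ (high-spin) configuration has an unevenly filled e_g set; the Jahn–Teller theorem predicts a tetragonal distortion (typically axial elongation) to lift the degeneracy.
[WBr2F2(H2O)2]: Ligand charges: each bromide is −1; each fluoride is −1; water is neutral. With an overall charge of 0 the tungsten centre must be in the +4 oxidation state. Tungsten is a group-6 element; W(IV) is therefore d². The d² configuration leaves the e_g set evenly filled (or empty) — no strong Jahn–Teller driving force.

[CrBr6]^4-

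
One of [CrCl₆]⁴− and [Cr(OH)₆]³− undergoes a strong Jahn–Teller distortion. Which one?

[CrCl₆]⁴−

[CrCl₆]⁴−: Ligand charges: each chloride is −1. With an overall charge of −4 the chromium centre must be in the +2 oxidation state. Chromium is a group-6 element; Cr(II) is therefore d⁴. Chloride is a weak-field ligand for a first-row metal, so the complex is high-spin. The t₂g³e_g¹ (high-spin) configuration has an unevenly filled e_g set; the Jahn–Teller theorem predicts a tetragonal distortion (typically axial elongation) to lift the degeneracy.
[Cr(OH)₆]³−: Summing ligand charges against the −3 overall charge gives an oxidation state of +3 for chromium. Chromium is a group-6 element; Cr(III) is therefore d³. The d³ configuration leaves the e_g set evenly filled (or empty) — no strong Jahn–Teller driving force.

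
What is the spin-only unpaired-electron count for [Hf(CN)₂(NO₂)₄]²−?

0 unpaired electrons

Each cyanide is −1; each nitro (N-bound nitrite) is −1; balancing the −2 overall charge requires Hf(IV).
Hf sits in group 4, so the d-electron count is 4 − 4 = 0.
In an octahedral field the d⁰ configuration is t₂g⁰e_g⁰, giving 0 unpaired electrons.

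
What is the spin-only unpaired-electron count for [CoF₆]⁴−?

Summing ligand charges against the −4 overall charge gives an oxidation state of +2 for cobalt.
Group 9 minus oxidation state 2 gives a d⁷ configuration.
The spin state decides the count: Fluoride is a weak-field ligand for a first-row metal, so the complex is high-spin.
An octahedral high-spin d⁷ ion is t₂g⁵e_g², giving 3 unpaired electrons.

3 unpaired electrons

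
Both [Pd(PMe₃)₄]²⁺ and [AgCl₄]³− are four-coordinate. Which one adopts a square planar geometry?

[Pd(PMe₃)₄]²⁺

For [Pd(PMe₃)₄]²⁺: Trimethylphosphine is neutral; balancing the +2 overall charge requires Pd(II). Group 10 minus oxidation state 2 gives a d⁸ configuration. A 4d d⁸ ion has a large crystal-field splitting; square planar leaves the high-energy d_{x²−y²} orbital empty and maximises CFSE. → square planar.
For [AgCl₄]³−: Each chloride is −1; balancing the −3 overall charge requires Ag(I). Group 11 minus oxidation state 1 gives a d¹⁰ configuration. A d¹⁰ ion has no crystal-field stabilisation preference between square planar and tetrahedral, so four ligands adopt the sterically favoured tetrahedral geometry. → tetrahedral.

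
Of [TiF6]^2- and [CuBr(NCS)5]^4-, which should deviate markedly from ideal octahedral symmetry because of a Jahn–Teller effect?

[CuBr(NCS)5]^4-

[TiF6]^2-: Ligand charges: each fluoride is −1. With an overall charge of −2 the titanium centre must be in the +4 oxidation state. Ti sits in group 4, so the d-electron count is 4 − 4 = 0. The d⁰ configuration leaves the e_g set evenly filled (or empty) — no strong Jahn–Teller driving force.
[CuBr(NCS)5]^4-: Each bromide is −1; each isothiocyanate is −1; balancing the −4 overall charge requires Cu(II). Cu sits in group 11, so the d-electron count is 11 − 2 = 9. The t₂g⁶e_g³ configuration has an unevenly filled e_g set; the Jahn–Teller theorem predicts a tetragonal distortion (typically axial elongation) to lift the degeneracy.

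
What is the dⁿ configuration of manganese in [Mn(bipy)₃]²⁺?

Ligand charges: 2,2′-bipyridine is neutral. With an overall charge of +2 the manganese centre must be in the +2 oxidation state.
Group 7 minus oxidation state 2 gives a d⁵ configuration.

d5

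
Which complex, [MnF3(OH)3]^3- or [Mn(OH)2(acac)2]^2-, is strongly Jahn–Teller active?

[MnF3(OH)3]^3-

[MnF3(OH)3]^3-: Ligand charges: each fluoride is −1; each hydroxide is −1. With an overall charge of −3 the manganese centre must be in the +3 oxidation state. Mn sits in group 7, so the d-electron count is 7 − 3 = 4. Fluoride and hydroxide are weak-field ligands for a first-row metal, so the complex is high-spin. The t₂g³e_g¹ (high-spin) configuration has an unevenly filled e_g set; the Jahn–Teller theorem predicts a tetragonal distortion (typically axial elongation) to lift the degeneracy.
[Mn(OH)2(acac)2]^2-: Ligand charges: each hydroxide is −1; each acetylacetonate is −1. With an overall charge of −2 the manganese centre must be in the +2 oxidation state. Manganese is a group-7 element; Mn(II) is therefore d⁵. Acetylacetonate and hydroxide are weak-field ligands for a first-row metal, so the complex is high-spin. The d⁵ configuration leaves the e_g set evenly filled (or empty) — no strong Jahn–Teller driving force.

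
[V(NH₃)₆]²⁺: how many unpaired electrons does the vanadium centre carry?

3 unpaired electrons

Summing ligand charges against the +2 overall charge gives an oxidation state of +2 for vanadium.
Group 5 minus oxidation state 2 gives a d³ configuration.
In an octahedral field the d³ configuration is t₂g³e_g⁰ (only one arrangement possible), giving 3 unpaired electrons.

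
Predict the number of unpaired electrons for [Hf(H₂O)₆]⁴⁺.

Summing ligand charges against the +4 overall charge gives an oxidation state of +4 for hafnium.
Group 4 minus oxidation state 4 gives a d⁰ configuration.
In an octahedral field the d⁰ configuration is t₂g⁰e_g⁰, giving 0 unpaired electrons.

0 unpaired electrons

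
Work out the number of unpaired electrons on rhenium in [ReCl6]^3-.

2

Each chloride is −1; balancing the −3 overall charge requires Re(III).
Group 7 minus oxidation state 3 gives a d⁴ configuration.
The spin state decides the count: a 5d ion has a large Δₒ and is invariably low-spin.
An octahedral low-spin d⁴ ion is t₂g⁴e_g⁰, giving 2 unpaired electrons.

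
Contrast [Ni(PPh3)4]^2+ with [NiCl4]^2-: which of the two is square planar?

[Ni(PPh3)4]^2+

For [Ni(PPh3)4]^2+: Ligand charges: triphenylphosphine is neutral. With an overall charge of +2 the nickel centre must be in the +2 oxidation state. Ni sits in group 10, so the d-electron count is 10 − 2 = 8. Triphenylphosphine is a strong-field ligand (high in the spectrochemical series). A 3d d⁸ ion with strong-field ligands gains enough CFSE to favour square planar over tetrahedral. → square planar.
For [NiCl4]^2-: Ligand charges: each chloride is −1. With an overall charge of −2 the nickel centre must be in the +2 oxidation state. Ni sits in group 10, so the d-electron count is 10 − 2 = 8. Chloride is a weak-field ligand. With weak-field ligands the CFSE gain from square planar is small, so a 3d d⁸ ion takes the sterically preferred tetrahedral geometry. → tetrahedral.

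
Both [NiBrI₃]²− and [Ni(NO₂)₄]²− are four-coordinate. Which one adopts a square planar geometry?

[Ni(NO₂)₄]²−

For [NiBrI₃]²−: Each bromide is −1; each iodide is −1; balancing the −2 overall charge requires Ni(II). Nickel is a group-10 element; Ni(II) is therefore d⁸. Bromide and iodide are weak-field ligands. With weak-field ligands the CFSE gain from square planar is small, so a 3d d⁸ ion takes the sterically preferred tetrahedral geometry. → tetrahedral.
For [Ni(NO₂)₄]²−: Each nitro (N-bound nitrite) is −1; balancing the −2 overall charge requires Ni(II). Nickel is a group-10 element; Ni(II) is therefore d⁸. Nitro (N-bound nitrite) is a strong-field ligand (high in the spectrochemical series). A 3d d⁸ ion with strong-field ligands gains enough CFSE to favour square planar over tetrahedral. → square planar.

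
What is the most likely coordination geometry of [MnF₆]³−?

octahedral

Summing ligand charges against the −3 overall charge gives an oxidation state of +3 for manganese.
Mn sits in group 7, so the d-electron count is 7 − 3 = 4.
With 6 monodentate ligands the coordination number is 6.
Six donors around a single metal centre give an octahedral coordination sphere.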